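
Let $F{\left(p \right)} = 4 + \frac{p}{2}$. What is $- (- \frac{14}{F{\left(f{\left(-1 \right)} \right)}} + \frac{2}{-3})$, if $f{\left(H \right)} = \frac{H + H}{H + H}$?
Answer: $\frac{34}{9} \approx 3.7778$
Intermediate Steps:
$f{\left(H \right)} = 1$ ($f{\left(H \right)} = \frac{2 H}{2 H} = 2 H \frac{1}{2 H} = 1$)
$F{\left(p \right)} = 4 + \frac{p}{2}$ ($F{\left(p \right)} = 4 + p \frac{1}{2} = 4 + \frac{p}{2}$)
$- (- \frac{14}{F{\left(f{\left(-1 \right)} \right)}} + \frac{2}{-3}) = - (- \frac{14}{4 + \frac{1}{2} \cdot 1} + \frac{2}{-3}) = - (- \frac{14}{4 + \frac{1}{2}} + 2 \left(- \frac{1}{3}\right)) = - (- \frac{14}{\frac{9}{2}} - \frac{2}{3}) = - (\left(-14\right) \frac{2}{9} - \frac{2}{3}) = - (- \frac{28}{9} - \frac{2}{3}) = \left(-1\right) \left(- \frac{34}{9}\right) = \frac{34}{9}$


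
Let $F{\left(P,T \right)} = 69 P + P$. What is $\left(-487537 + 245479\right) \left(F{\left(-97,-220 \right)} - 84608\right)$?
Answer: $22123617084$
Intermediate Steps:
$F{\left(P,T \right)} = 70 P$
$\left(-487537 + 245479\right) \left(F{\left(-97,-220 \right)} - 84608\right) = \left(-487537 + 245479\right) \left(70 \left(-97\right) - 84608\right) = - 242058 \left(-6790 - 84608\right) = \left(-242058\right) \left(-91398\right) = 22123617084$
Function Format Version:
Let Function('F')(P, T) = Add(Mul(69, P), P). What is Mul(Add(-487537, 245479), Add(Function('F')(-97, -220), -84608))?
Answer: 22123617084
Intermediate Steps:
Function('F')(P, T) = Mul(70, P)
Mul(Add(-487537, 245479), Add(Function('F')(-97, -220), -84608)) = Mul(Add(-487537, 245479), Add(Mul(70, -97), -84608)) = Mul(-242058, Add(-6790, -84608)) = Mul(-242058, -91398) = 22123617084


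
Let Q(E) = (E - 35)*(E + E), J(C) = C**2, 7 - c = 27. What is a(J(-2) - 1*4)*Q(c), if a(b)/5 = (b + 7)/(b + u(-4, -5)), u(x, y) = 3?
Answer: 77000/3 ≈ 25667.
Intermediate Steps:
c = -20 (c = 7 - 1*27 = 7 - 27 = -20)
a(b) = 5*(7 + b)/(3 + b) (a(b) = 5*((b + 7)/(b + 3)) = 5*((7 + b)/(3 + b)) = 5*(7 + b)/(3 + b))
Q(E) = 2*E*(-35 + E) (Q(E) = (-35 + E)*(2*E) = 2*E*(-35 + E))
a(J(-2) - 1*4)*Q(c) = (5*(7 + ((-2)**2 - 1*4))/(3 + ((-2)**2 - 1*4)))*(2*(-20)*(-35 - 20)) = (5*(7 + (4 - 4))/(3 + (4 - 4)))*(2*(-20)*(-55)) = (5*(7 + 0)/(3 + 0))*2200 = (5*7/3)*2200 = (5*(1/3)*7)*2200 = (35/3)*2200 = 77000/3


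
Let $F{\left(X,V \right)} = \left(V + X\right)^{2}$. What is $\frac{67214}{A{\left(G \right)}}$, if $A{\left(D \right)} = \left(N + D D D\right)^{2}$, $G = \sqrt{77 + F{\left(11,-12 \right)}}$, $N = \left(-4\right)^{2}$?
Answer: $\frac{1994609057}{14059793476} - \frac{2621346 \sqrt{78}}{3514948369} \approx 0.13528$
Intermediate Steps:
$N = 16$
$G = \sqrt{78}$ ($G = \sqrt{77 + \left(-12 + 11\right)^{2}} = \sqrt{77 + \left(-1\right)^{2}} = \sqrt{77 + 1} = \sqrt{78} \approx 8.8318$)
$A{\left(D \right)} = \left(16 + D^{3}\right)^{2}$ ($A{\left(D \right)} = \left(16 + D D D\right)^{2} = \left(16 + D^{2} D\right)^{2} = \left(16 + D^{3}\right)^{2}$)
$\frac{67214}{A{\left(G \right)}} = \frac{67214}{\left(16 + \left(\sqrt{78}\right)^{3}\right)^{2}} = \frac{67214}{\left(16 + 78 \sqrt{78}\right)^{2}}$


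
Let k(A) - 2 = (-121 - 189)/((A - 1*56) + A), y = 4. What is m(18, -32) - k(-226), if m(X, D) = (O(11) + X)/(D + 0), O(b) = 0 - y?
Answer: -6193/2032 ≈ -3.0477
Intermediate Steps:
O(b) = -4 (O(b) = 0 - 1*4 = 0 - 4 = -4)
k(A) = 2 - 310/(-56 + 2*A) (k(A) = 2 + (-121 - 189)/((A - 1*56) + A) = 2 - 310/((A - 56) + A) = 2 - 310/((-56 + A) + A) = 2 - 310/(-56 + 2*A))
m(X, D) = (-4 + X)/D (m(X, D) = (-4 + X)/(D + 0) = (-4 + X)/D)
m(18, -32) - k(-226) = (-4 + 18)/(-32) - (-211 + 2*(-226))/(-28 - 226) = -1/32*14 - (-211 - 452)/(-254) = -7/16 - (-1)*(-663)/254 = -7/16 - 1*663/254 = -7/16 - 663/254 = -6193/2032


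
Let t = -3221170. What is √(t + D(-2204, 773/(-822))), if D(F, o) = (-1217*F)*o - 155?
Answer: I*√970231735527/411 ≈ 2396.6*I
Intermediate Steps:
D(F, o) = -155 - 1217*F*o (D(F, o) = -1217*F*o - 155 = -155 - 1217*F*o)
√(t + D(-2204, 773/(-822))) = √(-3221170 + (-155 - 1217*(-2204)*773/(-822))) = √(-3221170 + (-155 - 1217*(-2204)*773*(-1/822))) = √(-3221170 + (-155 - 1217*(-2204)*(-773/822))) = √(-3221170 + (-155 - 1036696582/411)) = √(-3221170 - 1036760287/411) = √(-2360661157/411) = I*√970231735527/411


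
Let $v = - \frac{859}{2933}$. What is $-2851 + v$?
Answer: $- \frac{8362842}{2933} \approx -2851.3$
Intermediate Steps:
$v = - \frac{859}{2933}$ ($v = \left(-859\right) \frac{1}{2933} = - \frac{859}{2933} \approx -0.29287$)
$-2851 + v = -2851 - \frac{859}{2933} = - \frac{8362842}{2933}$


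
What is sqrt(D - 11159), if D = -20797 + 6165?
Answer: I*sqrt(25791) ≈ 160.6*I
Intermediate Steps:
D = -14632
sqrt(D - 11159) = sqrt(-14632 - 11159) = sqrt(-25791) = I*sqrt(25791)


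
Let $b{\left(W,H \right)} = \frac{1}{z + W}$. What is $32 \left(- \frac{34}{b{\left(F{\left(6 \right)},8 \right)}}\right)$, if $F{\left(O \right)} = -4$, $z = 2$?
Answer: $2176$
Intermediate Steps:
$b{\left(W,H \right)} = \frac{1}{2 + W}$
$32 \left(- \frac{34}{b{\left(F{\left(6 \right)},8 \right)}}\right) = 32 \left(- \frac{34}{\frac{1}{2 - 4}}\right) = 32 \left(- \frac{34}{\frac{1}{-2}}\right) = 32 \left(- \frac{34}{- \frac{1}{2}}\right) = 32 \left(\left(-34\right) \left(-2\right)\right) = 32 \cdot 68 = 2176$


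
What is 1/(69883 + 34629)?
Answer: 1/104512 ≈ 9.5683e-6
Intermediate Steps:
1/(69883 + 34629) = 1/104512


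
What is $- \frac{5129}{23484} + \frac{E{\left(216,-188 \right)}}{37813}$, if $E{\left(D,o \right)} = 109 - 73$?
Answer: $- \frac{193097453}{888000492} \approx -0.21745$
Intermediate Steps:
$E{\left(D,o \right)} = 36$
$- \frac{5129}{23484} + \frac{E{\left(216,-188 \right)}}{37813} = - \frac{5129}{23484} + \frac{36}{37813} = - \frac{193097453}{888000492}$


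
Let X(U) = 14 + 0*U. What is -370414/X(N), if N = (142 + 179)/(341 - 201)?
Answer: -185207/7 ≈ -26458.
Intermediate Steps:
N = 321/140 ≈ 2.2929
X(U) = 14 (X(U) = 14 + 0 = 14)
-370414/X(N) = -370414/14 = -370414*1/14 = -185207/7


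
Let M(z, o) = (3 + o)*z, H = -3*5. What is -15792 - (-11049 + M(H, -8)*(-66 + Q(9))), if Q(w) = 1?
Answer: 132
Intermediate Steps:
H = -15
M(z, o) = z*(3 + o)
-15792 - (-11049 + M(H, -8)*(-66 + Q(9))) = -15792 - (-11049 + (-15*(3 - 8))*(-66 + 1)) = -15792 - (-11049 - 15*(-5)*(-65)) = -15792 - (-11049 + 75*(-65)) = -15792 - (-11049 - 4875) = -15792 - 1*(-15924) = -15792 + 15924 = 132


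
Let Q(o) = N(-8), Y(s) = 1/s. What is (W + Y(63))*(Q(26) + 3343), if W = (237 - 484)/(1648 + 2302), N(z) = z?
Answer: -7744537/49770 ≈ -155.61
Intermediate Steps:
W = -247/3950 ≈ -0.062532
Q(o) = -8
(W + Y(63))*(Q(26) + 3343) = (-247/3950 + 1/63)*(-8 + 3343) = (-247/3950 + 1/63)*3335 = -11611/248850*3335 = -7744537/49770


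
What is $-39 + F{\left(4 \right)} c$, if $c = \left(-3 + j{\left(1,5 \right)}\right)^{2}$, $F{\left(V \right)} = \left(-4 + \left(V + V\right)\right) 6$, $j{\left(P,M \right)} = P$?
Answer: $57$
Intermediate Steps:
$F{\left(V \right)} = -24 + 12 V$ ($F{\left(V \right)} = \left(-4 + 2 V\right) 6 = -24 + 12 V$)
$c = 4$ ($c = \left(-3 + 1\right)^{2} = \left(-2\right)^{2} = 4$)
$-39 + F{\left(4 \right)} c = -39 + \left(-24 + 12 \cdot 4\right) 4 = -39 + \left(-24 + 48\right) 4 = -39 + 24 \cdot 4 = -39 + 96 = 57$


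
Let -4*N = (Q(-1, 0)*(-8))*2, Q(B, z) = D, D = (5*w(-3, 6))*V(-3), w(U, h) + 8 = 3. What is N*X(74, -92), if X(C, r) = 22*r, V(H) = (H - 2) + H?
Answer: -1619200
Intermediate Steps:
w(U, h) = -5 (w(U, h) = -8 + 3 = -5)
V(H) = -2 + 2*H (V(H) = (-2 + H) + H = -2 + 2*H)
D = 200 (D = (5*(-5))*(-2 + 2*(-3)) = -25*(-2 - 6) = -25*(-8) = 200)
Q(B, z) = 200
N = 800 (N = -200*(-8)*2/4 = -(-400)*2 = -¼*(-3200) = 800)
N*X(74, -92) = 800*(22*(-92)) = 800*(-2024) = -1619200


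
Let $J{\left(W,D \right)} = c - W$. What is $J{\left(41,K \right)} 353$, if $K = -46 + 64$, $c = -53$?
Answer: $-33182$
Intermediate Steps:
$K = 18$
$J{\left(W,D \right)} = -53 - W$
$J{\left(41,K \right)} 353 = \left(-53 - 41\right) 353 = \left(-94\right) 353 = -33182$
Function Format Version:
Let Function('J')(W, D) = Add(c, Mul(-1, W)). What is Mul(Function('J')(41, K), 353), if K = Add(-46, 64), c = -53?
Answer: -33182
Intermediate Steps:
K = 18
Function('J')(W, D) = Add(-53, Mul(-1, W))
Mul(Function('J')(41, K), 353) = Mul(Add(-53, Mul(-1, 41)), 353) = Mul(Add(-53, -41), 353) = Mul(-94, 353) = -33182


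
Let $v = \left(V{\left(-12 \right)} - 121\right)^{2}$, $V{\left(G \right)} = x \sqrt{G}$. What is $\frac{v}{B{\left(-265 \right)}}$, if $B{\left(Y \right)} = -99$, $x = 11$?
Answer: $- \frac{1199}{9} + \frac{484 i \sqrt{3}}{9} \approx -133.22 + 93.146 i$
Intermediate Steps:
$V{\left(G \right)} = 11 \sqrt{G}$
$v = \left(-121 + 22 i \sqrt{3}\right)^{2}$ ($v = \left(11 \sqrt{-12} - 121\right)^{2} = \left(11 \cdot 2 i \sqrt{3} - 121\right)^{2} = \left(22 i \sqrt{3} - 121\right)^{2} = \left(-121 + 22 i \sqrt{3}\right)^{2} \approx 13189.0 - 9221.4 i$)
$\frac{v}{B{\left(-265 \right)}} = \frac{13189 - 5324 i \sqrt{3}}{-99} = \left(13189 - 5324 i \sqrt{3}\right) \left(- \frac{1}{99}\right) = - \frac{1199}{9} + \frac{484 i \sqrt{3}}{9}$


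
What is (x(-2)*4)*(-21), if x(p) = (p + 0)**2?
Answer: -336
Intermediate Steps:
x(p) = p**2
(x(-2)*4)*(-21) = ((-2)**2*4)*(-21) = (4*4)*(-21) = 16*(-21) = -336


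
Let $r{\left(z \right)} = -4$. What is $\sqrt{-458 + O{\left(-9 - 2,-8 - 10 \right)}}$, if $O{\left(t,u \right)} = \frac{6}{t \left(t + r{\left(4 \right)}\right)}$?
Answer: $\frac{2 i \sqrt{346335}}{55} \approx 21.4 i$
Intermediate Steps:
$O{\left(t,u \right)} = \frac{6}{t \left(-4 + t\right)}$ ($O{\left(t,u \right)} = \frac{6}{t \left(t - 4\right)} = \frac{6}{t \left(-4 + t\right)}$)
$\sqrt{-458 + O{\left(-9 - 2,-8 - 10 \right)}} = \sqrt{-458 + \frac{6}{\left(-9 - 2\right) \left(-4 - 11\right)}} = \sqrt{-458 + \frac{6}{\left(-11\right) \left(-4 - 11\right)}} = \sqrt{-458 + 6 \left(- \frac{1}{11}\right) \frac{1}{-15}} = \sqrt{-458 + 6 \left(- \frac{1}{11}\right) \left(- \frac{1}{15}\right)} = \sqrt{-458 + \frac{2}{55}} = \sqrt{- \frac{25188}{55}} = \frac{2 i \sqrt{346335}}{55}$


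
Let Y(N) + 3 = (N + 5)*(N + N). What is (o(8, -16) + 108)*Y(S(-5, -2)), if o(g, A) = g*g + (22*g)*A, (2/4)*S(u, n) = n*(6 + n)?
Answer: -922756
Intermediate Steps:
S(u, n) = 2*n*(6 + n) (S(u, n) = 2*(n*(6 + n)) = 2*n*(6 + n))
Y(N) = -3 + 2*N*(5 + N) (Y(N) = -3 + (N + 5)*(N + N) = -3 + (5 + N)*(2*N) = -3 + 2*N*(5 + N))
o(g, A) = g² + 22*A*g
(o(8, -16) + 108)*Y(S(-5, -2)) = (8*(8 + 22*(-16)) + 108)*(-3 + 2*(2*(-2)*(6 - 2))² + 10*(2*(-2)*(6 - 2))) = (8*(8 - 352) + 108)*(-3 + 2*(2*(-2)*4)² + 10*(2*(-2)*4)) = (8*(-344) + 108)*(-3 + 2*(-16)² + 10*(-16)) = (-2752 + 108)*(-3 + 2*256 - 160) = -2644*(-3 + 512 - 160) = -2644*349 = -922756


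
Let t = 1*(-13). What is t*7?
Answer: -91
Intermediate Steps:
t = -13
t*7 = -13*7 = -91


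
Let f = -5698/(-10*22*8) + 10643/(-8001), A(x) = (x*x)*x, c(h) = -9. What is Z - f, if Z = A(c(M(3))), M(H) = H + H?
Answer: -467839139/640080 ≈ -730.91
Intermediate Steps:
M(H) = 2*H
A(x) = x³ (A(x) = x²*x = x³)
Z = -729 (Z = (-9)³ = -729)
f = 1220819/640080 (f = -5698/((-220*8)) + 10643*(-1/8001) = -5698/(-1760) - 10643/8001 = -5698*(-1/1760) - 10643/8001 = 259/80 - 10643/8001 = 1220819/640080 ≈ 1.9073)
Z - f = -729 - 1*1220819/640080 = -729 - 1220819/640080 = -467839139/640080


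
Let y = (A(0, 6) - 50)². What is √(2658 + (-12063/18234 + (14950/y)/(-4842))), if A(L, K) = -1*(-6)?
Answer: √3438095384783592041/35969604 ≈ 51.549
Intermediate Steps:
A(L, K) = 6
y = 1936 (y = (6 - 50)² = (-44)² = 1936)
√(2658 + (-12063/18234 + (14950/y)/(-4842))) = √(2658 + (-12063/18234 + (14950/1936)/(-4842))) = √(2658 + (-12063*1/18234 + (14950*(1/1936))*(-1/4842))) = √(2658 + (-4021/6078 + (7475/968)*(-1/4842))) = √(2658 + (-4021/6078 - 7475/4687056)) = √(2658 - 3148680871/4747987728) = √(12617002700153/4747987728) = √3438095384783592041/35969604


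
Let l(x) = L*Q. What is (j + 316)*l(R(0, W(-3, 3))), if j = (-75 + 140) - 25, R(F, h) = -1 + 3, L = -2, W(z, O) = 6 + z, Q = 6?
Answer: -4272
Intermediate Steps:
R(F, h) = 2
j = 40 (j = 65 - 25 = 40)
l(x) = -12 (l(x) = -2*6 = -12)
(j + 316)*l(R(0, W(-3, 3))) = (40 + 316)*(-12) = 356*(-12) = -4272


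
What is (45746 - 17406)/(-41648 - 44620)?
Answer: -545/1659 ≈ -0.32851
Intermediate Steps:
(45746 - 17406)/(-41648 - 44620) = 28340/(-86268) = 28340*(-1/86268) = -545/1659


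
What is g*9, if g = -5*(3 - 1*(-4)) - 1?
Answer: -324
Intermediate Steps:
g = -36 (g = -5*(3 + 4) - 1 = -5*7 - 1 = -35 - 1 = -36)
g*9 = -36*9 = -324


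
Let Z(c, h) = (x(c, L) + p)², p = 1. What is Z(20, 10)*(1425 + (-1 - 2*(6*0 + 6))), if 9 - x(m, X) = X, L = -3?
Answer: 238628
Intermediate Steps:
x(m, X) = 9 - X
Z(c, h) = 169 (Z(c, h) = ((9 - 1*(-3)) + 1)² = ((9 + 3) + 1)² = (12 + 1)² = 13² = 169)
Z(20, 10)*(1425 + (-1 - 2*(6*0 + 6))) = 169*(1425 + (-1 - 2*(6*0 + 6))) = 169*(1425 + (-1 - 2*(0 + 6))) = 169*(1425 + (-1 - 2*6)) = 169*(1425 + (-1 - 12)) = 169*(1425 - 13) = 169*1412 = 238628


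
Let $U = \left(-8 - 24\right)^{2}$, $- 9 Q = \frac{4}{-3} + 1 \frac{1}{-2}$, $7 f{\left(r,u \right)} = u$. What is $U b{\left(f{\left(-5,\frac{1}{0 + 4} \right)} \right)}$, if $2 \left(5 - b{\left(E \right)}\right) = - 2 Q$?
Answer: $\frac{143872}{27} \approx 5328.6$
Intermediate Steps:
$f{\left(r,u \right)} = \frac{u}{7}$
$Q = \frac{11}{54}$ ($Q = - \frac{\frac{4}{-3} + 1 \frac{1}{-2}}{9} = - \frac{4 \left(- \frac{1}{3}\right) + 1 \left(- \frac{1}{2}\right)}{9} = - \frac{- \frac{4}{3} - \frac{1}{2}}{9} = \left(- \frac{1}{9}\right) \left(- \frac{11}{6}\right) = \frac{11}{54} \approx 0.2037$)
$U = 1024$ ($U = \left(-32\right)^{2} = 1024$)
$b{\left(E \right)} = \frac{281}{54}$ ($b{\left(E \right)} = 5 - \frac{\left(-2\right) \frac{11}{54}}{2} = 5 - - \frac{11}{54} = 5 + \frac{11}{54} = \frac{281}{54}$)
$U b{\left(f{\left(-5,\frac{1}{0 + 4} \right)} \right)} = 1024 \cdot \frac{281}{54} = \frac{143872}{27}$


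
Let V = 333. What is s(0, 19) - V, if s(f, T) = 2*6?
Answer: -321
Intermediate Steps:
s(f, T) = 12
s(0, 19) - V = 12 - 1*333 = 12 - 333 = -321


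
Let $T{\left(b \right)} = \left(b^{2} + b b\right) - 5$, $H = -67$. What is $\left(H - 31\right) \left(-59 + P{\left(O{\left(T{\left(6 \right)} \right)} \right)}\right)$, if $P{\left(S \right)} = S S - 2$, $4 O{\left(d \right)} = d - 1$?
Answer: $- \frac{41405}{2} \approx -20703.0$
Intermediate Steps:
$T{\left(b \right)} = -5 + 2 b^{2}$ ($T{\left(b \right)} = \left(b^{2} + b^{2}\right) - 5 = 2 b^{2} - 5 = -5 + 2 b^{2}$)
$O{\left(d \right)} = - \frac{1}{4} + \frac{d}{4}$ ($O{\left(d \right)} = \frac{d - 1}{4} = \frac{-1 + d}{4} = - \frac{1}{4} + \frac{d}{4}$)
$P{\left(S \right)} = -2 + S^{2}$ ($P{\left(S \right)} = S^{2} - 2 = -2 + S^{2}$)
$\left(H - 31\right) \left(-59 + P{\left(O{\left(T{\left(6 \right)} \right)} \right)}\right) = \left(-67 - 31\right) \left(-59 - \left(2 - \left(- \frac{1}{4} + \frac{-5 + 2 \cdot 6^{2}}{4}\right)^{2}\right)\right) = \left(-67 - 31\right) \left(-59 - \left(2 - \left(- \frac{1}{4} + \frac{-5 + 2 \cdot 36}{4}\right)^{2}\right)\right) = - 98 \left(-59 - \left(2 - \left(- \frac{1}{4} + \frac{-5 + 72}{4}\right)^{2}\right)\right) = - 98 \left(-59 - \left(2 - \left(- \frac{1}{4} + \frac{1}{4} \cdot 67\right)^{2}\right)\right) = - 98 \left(-59 - \left(2 - \left(- \frac{1}{4} + \frac{67}{4}\right)^{2}\right)\right) = - 98 \left(-59 - \left(2 - \left(\frac{33}{2}\right)^{2}\right)\right) = - 98 \left(-59 + \left(-2 + \frac{1089}{4}\right)\right) = - 98 \left(-59 + \frac{1081}{4}\right) = \left(-98\right) \frac{845}{4} = - \frac{41405}{2}$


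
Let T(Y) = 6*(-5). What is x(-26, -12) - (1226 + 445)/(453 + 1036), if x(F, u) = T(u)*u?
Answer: 534369/1489 ≈ 358.88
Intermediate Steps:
T(Y) = -30
x(F, u) = -30*u
x(-26, -12) - (1226 + 445)/(453 + 1036) = -30*(-12) - (1226 + 445)/(453 + 1036) = 360 - 1671/1489 = 534369/1489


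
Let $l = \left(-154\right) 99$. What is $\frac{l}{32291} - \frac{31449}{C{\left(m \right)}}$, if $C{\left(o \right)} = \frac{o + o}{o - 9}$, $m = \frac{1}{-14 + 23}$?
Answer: $\frac{5802967302}{4613} \approx 1.258 \cdot 10^{6}$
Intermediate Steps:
$m = \frac{1}{9} \approx 0.11111$
$C{\left(o \right)} = \frac{2 o}{-9 + o}$
$l = -15246$
$\frac{l}{32291} - \frac{31449}{C{\left(m \right)}} = - \frac{15246}{32291} - \frac{31449}{2 \cdot \frac{1}{9} \frac{1}{-9 + \frac{1}{9}}} = \left(-15246\right) \frac{1}{32291} - \frac{31449}{2 \cdot \frac{1}{9} \frac{1}{- \frac{80}{9}}} = - \frac{2178}{4613} - \frac{31449}{2 \cdot \frac{1}{9} \left(- \frac{9}{80}\right)} = - \frac{2178}{4613} - \frac{31449}{- \frac{1}{40}} = - \frac{2178}{4613} - -1257960 = - \frac{2178}{4613} + 1257960 = \frac{5802967302}{4613}$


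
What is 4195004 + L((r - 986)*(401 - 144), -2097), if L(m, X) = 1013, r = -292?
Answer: 4196017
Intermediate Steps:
4195004 + L((r - 986)*(401 - 144), -2097) = 4195004 + 1013 = 4196017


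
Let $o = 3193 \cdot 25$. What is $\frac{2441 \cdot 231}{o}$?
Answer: $\frac{563871}{79825} \approx 7.0638$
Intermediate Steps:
$o = 79825$
$\frac{2441 \cdot 231}{o} = \frac{2441 \cdot 231}{79825} = 563871 \cdot \frac{1}{79825} = \frac{563871}{79825}$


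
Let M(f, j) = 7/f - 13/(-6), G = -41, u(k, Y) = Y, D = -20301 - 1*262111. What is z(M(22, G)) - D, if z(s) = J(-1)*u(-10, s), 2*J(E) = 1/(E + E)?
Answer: 18639151/66 ≈ 2.8241e+5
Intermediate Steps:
D = -282412 (D = -20301 - 262111 = -282412)
M(f, j) = 13/6 + 7/f (M(f, j) = 7/f - 13*(-⅙) = 7/f + 13/6 = 13/6 + 7/f)
J(E) = 1/(4*E) (J(E) = 1/(2*(E + E)) = 1/(2*((2*E))) = (1/(2*E))/2 = 1/(4*E))
z(s) = -s/4 (z(s) = ((¼)/(-1))*s = ((¼)*(-1))*s = -s/4)
z(M(22, G)) - D = -(13/6 + 7/22)/4 - 1*(-282412) = -(13/6 + 7*(1/22))/4 + 282412 = -(13/6 + 7/22)/4 + 282412 = -¼*82/33 + 282412 = -41/66 + 282412 = 18639151/66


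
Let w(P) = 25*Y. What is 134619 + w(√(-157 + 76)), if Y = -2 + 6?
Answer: 134719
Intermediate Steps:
Y = 4
w(P) = 100 (w(P) = 25*4 = 100)
134619 + w(√(-157 + 76)) = 134619 + 100 = 134719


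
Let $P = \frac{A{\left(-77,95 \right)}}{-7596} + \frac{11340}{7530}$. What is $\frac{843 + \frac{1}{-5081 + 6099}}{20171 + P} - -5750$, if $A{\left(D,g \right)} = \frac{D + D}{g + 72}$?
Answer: $\frac{9399262785167112775}{1634642517236249} \approx 5750.0$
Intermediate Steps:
$A{\left(D,g \right)} = \frac{2 D}{72 + g}$
$P = \frac{239771875}{159200766}$ ($P = \frac{2 \left(-77\right) \frac{1}{72 + 95}}{-7596} + \frac{11340}{7530} = 2 \left(-77\right) \frac{1}{167} \left(- \frac{1}{7596}\right) + 11340 \cdot \frac{1}{7530} = 2 \left(-77\right) \frac{1}{167} \left(- \frac{1}{7596}\right) + \frac{378}{251} = \left(- \frac{154}{167}\right) \left(- \frac{1}{7596}\right) + \frac{378}{251} = \frac{77}{634266} + \frac{378}{251} = \frac{239771875}{159200766} \approx 1.5061$)
$\frac{843 + \frac{1}{-5081 + 6099}}{20171 + P} - -5750 = \frac{843 + \frac{1}{-5081 + 6099}}{20171 + \frac{239771875}{159200766}} - -5750 = \frac{843 + \frac{1}{1018}}{\frac{3211478422861}{159200766}} + 5750 = \left(843 + \frac{1}{1018}\right) \frac{159200766}{3211478422861} + 5750 = \frac{858175}{1018} \cdot \frac{159200766}{3211478422861} + 5750 = \frac{68311058681025}{1634642517236249} + 5750 = \frac{9399262785167112775}{1634642517236249}$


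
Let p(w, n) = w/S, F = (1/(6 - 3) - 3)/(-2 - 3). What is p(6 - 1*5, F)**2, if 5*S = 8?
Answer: 25/64 ≈ 0.39063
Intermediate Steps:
S = 8/5 (S = (1/5)*8 = 8/5 ≈ 1.6000)
F = 8/15 (F = (1/3 - 3)/(-5) = (1/3 - 3)*(-1/5) = -8/3*(-1/5) = 8/15 ≈ 0.53333)
p(w, n) = 5*w/8 (p(w, n) = w/(8/5) = w*(5/8) = 5*w/8)
p(6 - 1*5, F)**2 = (5*(6 - 1*5)/8)**2 = (5*(6 - 5)/8)**2 = ((5/8)*1)**2 = (5/8)**2 = 25/64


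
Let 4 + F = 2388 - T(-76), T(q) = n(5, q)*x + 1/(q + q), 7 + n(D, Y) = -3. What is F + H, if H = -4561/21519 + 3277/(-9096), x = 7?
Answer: 1520720255861/619833276 ≈ 2453.4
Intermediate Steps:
n(D, Y) = -10 (n(D, Y) = -7 - 3 = -10)
T(q) = -70 + 1/(2*q) (T(q) = -10*7 + 1/(q + q) = -70 + 1/(2*q))
H = -37334873/65245608 (H = -4561*1/21519 + 3277*(-1/9096) = -4561/21519 - 3277/9096 = -37334873/65245608 ≈ -0.57222)
F = 373009/152 (F = -4 + (2388 - (-70 + (½)/(-76))) = -4 + (2388 - (-70 + (½)*(-1/76))) = -4 + (2388 - (-70 - 1/152)) = -4 + (2388 - 1*(-10641/152)) = -4 + (2388 + 10641/152) = -4 + 373617/152 = 373009/152 ≈ 2454.0)
F + H = 373009/152 - 37334873/65245608 = 1520720255861/619833276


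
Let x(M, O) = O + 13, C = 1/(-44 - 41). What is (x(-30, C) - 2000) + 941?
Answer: -88911/85 ≈ -1046.0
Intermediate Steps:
C = -1/85 (C = 1/(-85) = -1/85 ≈ -0.011765)
x(M, O) = 13 + O
(x(-30, C) - 2000) + 941 = ((13 - 1/85) - 2000) + 941 = (1104/85 - 2000) + 941 = -168896/85 + 941 = -88911/85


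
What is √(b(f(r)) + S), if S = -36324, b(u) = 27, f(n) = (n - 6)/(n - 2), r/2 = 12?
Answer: 3*I*√4033 ≈ 190.52*I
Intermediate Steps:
r = 24 (r = 2*12 = 24)
f(n) = (-6 + n)/(-2 + n)
√(b(f(r)) + S) = √(27 - 36324) = √(-36297) = 3*I*√4033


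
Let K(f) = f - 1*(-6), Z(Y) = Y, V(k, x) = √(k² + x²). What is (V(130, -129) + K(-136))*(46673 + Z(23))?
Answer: -6070480 + 46696*√33541 ≈ 2.4815e+6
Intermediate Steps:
K(f) = 6 + f (K(f) = f + 6 = 6 + f)
(V(130, -129) + K(-136))*(46673 + Z(23)) = (√(130² + (-129)²) + (6 - 136))*(46673 + 23) = (√(16900 + 16641) - 130)*46696 = (√33541 - 130)*46696 = (-130 + √33541)*46696 = -6070480 + 46696*√33541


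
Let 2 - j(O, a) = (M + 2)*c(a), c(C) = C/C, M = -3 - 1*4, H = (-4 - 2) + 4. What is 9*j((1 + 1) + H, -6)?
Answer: 63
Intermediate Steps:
H = -2 (H = -6 + 4 = -2)
M = -7 (M = -3 - 4 = -7)
c(C) = 1
j(O, a) = 7 (j(O, a) = 2 - (-7 + 2) = 2 - (-5) = 2 - 1*(-5) = 2 + 5 = 7)
9*j((1 + 1) + H, -6) = 9*7 = 63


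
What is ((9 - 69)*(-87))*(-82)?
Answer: -428040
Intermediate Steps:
((9 - 69)*(-87))*(-82) = -60*(-87)*(-82) = 5220*(-82) = -428040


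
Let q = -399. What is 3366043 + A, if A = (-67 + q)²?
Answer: 3583199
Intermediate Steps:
A = 217156 (A = (-67 - 399)² = (-466)² = 217156)
3366043 + A = 3366043 + 217156 = 3583199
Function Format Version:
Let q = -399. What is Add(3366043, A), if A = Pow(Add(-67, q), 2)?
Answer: 3583199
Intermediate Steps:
A = 217156 (A = Pow(Add(-67, -399), 2) = Pow(-466, 2) = 217156)
Add(3366043, A) = Add(3366043, 217156) = 3583199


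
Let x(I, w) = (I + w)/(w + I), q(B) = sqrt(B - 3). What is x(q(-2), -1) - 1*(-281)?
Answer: 282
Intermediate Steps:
q(B) = sqrt(-3 + B)
x(I, w) = 1 (x(I, w) = (I + w)/(I + w) = 1)
x(q(-2), -1) - 1*(-281) = 1 - 1*(-281) = 1 + 281 = 282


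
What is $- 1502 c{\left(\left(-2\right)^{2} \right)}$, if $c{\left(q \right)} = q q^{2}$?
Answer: $-96128$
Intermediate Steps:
$c{\left(q \right)} = q^{3}$
$- 1502 c{\left(\left(-2\right)^{2} \right)} = - 1502 \left(\left(-2\right)^{2}\right)^{3} = - 1502 \cdot 4^{3} = \left(-1502\right) 64 = -96128$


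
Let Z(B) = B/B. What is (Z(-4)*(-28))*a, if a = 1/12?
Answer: -7/3 ≈ -2.3333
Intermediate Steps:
Z(B) = 1
a = 1/12 ≈ 0.083333
(Z(-4)*(-28))*a = (1*(-28))*(1/12) = -28*1/12 = -7/3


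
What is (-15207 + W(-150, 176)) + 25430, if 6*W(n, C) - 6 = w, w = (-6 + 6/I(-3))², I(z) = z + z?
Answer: 61393/6 ≈ 10232.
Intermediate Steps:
I(z) = 2*z
w = 49 (w = (-6 + 6/((2*(-3))))² = (-6 + 6/(-6))² = (-6 + 6*(-⅙))² = (-6 - 1)² = (-7)² = 49)
W(n, C) = 55/6 (W(n, C) = 1 + (⅙)*49 = 1 + 49/6 = 55/6)
(-15207 + W(-150, 176)) + 25430 = (-15207 + 55/6) + 25430 = -91187/6 + 25430 = 61393/6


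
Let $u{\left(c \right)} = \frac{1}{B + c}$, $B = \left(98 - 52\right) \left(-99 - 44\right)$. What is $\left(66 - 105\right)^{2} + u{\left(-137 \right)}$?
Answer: $\frac{10213514}{6715} \approx 1521.0$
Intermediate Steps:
$B = -6578$ ($B = 46 \left(-143\right) = -6578$)
$u{\left(c \right)} = \frac{1}{-6578 + c}$
$\left(66 - 105\right)^{2} + u{\left(-137 \right)} = \left(66 - 105\right)^{2} + \frac{1}{-6578 - 137} = \left(-39\right)^{2} + \frac{1}{-6715} = 1521 - \frac{1}{6715} = \frac{10213514}{6715}$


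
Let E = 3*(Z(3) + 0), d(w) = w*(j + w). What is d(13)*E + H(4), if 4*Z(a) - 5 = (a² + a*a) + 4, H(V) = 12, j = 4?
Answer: 17949/4 ≈ 4487.3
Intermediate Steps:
d(w) = w*(4 + w)
Z(a) = 9/4 + a²/2 (Z(a) = 5/4 + ((a² + a*a) + 4)/4 = 5/4 + ((a² + a²) + 4)/4 = 5/4 + (2*a² + 4)/4 = 5/4 + (4 + 2*a²)/4 = 5/4 + (1 + a²/2) = 9/4 + a²/2)
E = 81/4 (E = 3*((9/4 + (½)*3²) + 0) = 3*((9/4 + (½)*9) + 0) = 3*((9/4 + 9/2) + 0) = 3*(27/4 + 0) = 3*(27/4) = 81/4 ≈ 20.250)
d(13)*E + H(4) = (13*(4 + 13))*(81/4) + 12 = (13*17)*(81/4) + 12 = 221*(81/4) + 12 = 17901/4 + 12 = 17949/4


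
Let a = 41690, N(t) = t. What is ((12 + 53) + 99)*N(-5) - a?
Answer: -42510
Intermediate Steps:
((12 + 53) + 99)*N(-5) - a = ((12 + 53) + 99)*(-5) - 1*41690 = (65 + 99)*(-5) - 41690 = 164*(-5) - 41690 = -820 - 41690 = -42510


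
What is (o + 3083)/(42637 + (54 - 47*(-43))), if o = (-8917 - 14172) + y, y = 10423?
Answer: -9583/44712 ≈ -0.21433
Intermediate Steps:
o = -12666 (o = (-8917 - 14172) + 10423 = -23089 + 10423 = -12666)
(o + 3083)/(42637 + (54 - 47*(-43))) = (-12666 + 3083)/(42637 + (54 - 47*(-43))) = -9583/(42637 + (54 + 2021)) = -9583/(42637 + 2075) = -9583/44712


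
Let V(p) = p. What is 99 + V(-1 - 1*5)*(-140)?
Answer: 939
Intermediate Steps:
99 + V(-1 - 1*5)*(-140) = 99 + (-1 - 1*5)*(-140) = 99 + (-1 - 5)*(-140) = 99 - 6*(-140) = 99 + 840 = 939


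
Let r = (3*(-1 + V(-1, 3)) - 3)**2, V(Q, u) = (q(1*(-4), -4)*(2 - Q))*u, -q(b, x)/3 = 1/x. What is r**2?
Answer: 10556001/256 ≈ 41234.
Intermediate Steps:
q(b, x) = -3/x
V(Q, u) = u*(3/2 - 3*Q/4) (V(Q, u) = ((-3/(-4))*(2 - Q))*u = ((-3*(-1/4))*(2 - Q))*u = (3*(2 - Q)/4)*u = (3/2 - 3*Q/4)*u = u*(3/2 - 3*Q/4))
r = 3249/16 (r = (3*(-1 + (3/4)*3*(2 - 1*(-1))) - 3)**2 = (3*(-1 + (3/4)*3*(2 + 1)) - 3)**2 = (3*(-1 + (3/4)*3*3) - 3)**2 = (3*(-1 + 27/4) - 3)**2 = (3*(23/4) - 3)**2 = (69/4 - 3)**2 = (57/4)**2 = 3249/16 ≈ 203.06)
r**2 = (3249/16)**2 = 10556001/256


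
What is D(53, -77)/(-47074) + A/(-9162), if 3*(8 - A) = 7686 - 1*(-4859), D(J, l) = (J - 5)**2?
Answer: 263042905/646937982 ≈ 0.40660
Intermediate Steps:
D(J, l) = (-5 + J)**2
A = -12521/3 (A = 8 - (7686 - 1*(-4859))/3 = 8 - (7686 + 4859)/3 = 8 - 1/3*12545 = 8 - 12545/3 = -12521/3 ≈ -4173.7)
D(53, -77)/(-47074) + A/(-9162) = (-5 + 53)**2/(-47074) - 12521/3/(-9162) = 48**2*(-1/47074) - 12521/3*(-1/9162) = 2304*(-1/47074) + 12521/27486 = -1152/23537 + 12521/27486 = 263042905/646937982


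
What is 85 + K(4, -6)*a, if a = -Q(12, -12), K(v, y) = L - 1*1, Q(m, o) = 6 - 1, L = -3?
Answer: 105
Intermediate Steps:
Q(m, o) = 5
K(v, y) = -4 (K(v, y) = -3 - 1*1 = -3 - 1 = -4)
a = -5 (a = -1*5 = -5)
85 + K(4, -6)*a = 85 - 4*(-5) = 85 + 20 = 105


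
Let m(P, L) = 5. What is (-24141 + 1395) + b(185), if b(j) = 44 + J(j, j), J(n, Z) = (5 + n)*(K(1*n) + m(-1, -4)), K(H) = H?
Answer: 13398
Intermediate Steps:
J(n, Z) = (5 + n)² (J(n, Z) = (5 + n)*(1*n + 5) = (5 + n)*(n + 5) = (5 + n)*(5 + n) = (5 + n)²)
b(j) = 69 + j² + 10*j (b(j) = 44 + (25 + j² + 10*j) = 69 + j² + 10*j)
(-24141 + 1395) + b(185) = (-24141 + 1395) + (69 + 185² + 10*185) = -22746 + (69 + 34225 + 1850) = -22746 + 36144 = 13398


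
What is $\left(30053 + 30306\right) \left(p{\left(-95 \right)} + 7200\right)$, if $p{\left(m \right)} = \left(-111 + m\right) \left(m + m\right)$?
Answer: $2797036060$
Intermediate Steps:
$p{\left(m \right)} = 2 m \left(-111 + m\right)$ ($p{\left(m \right)} = \left(-111 + m\right) 2 m = 2 m \left(-111 + m\right)$)
$\left(30053 + 30306\right) \left(p{\left(-95 \right)} + 7200\right) = \left(30053 + 30306\right) \left(2 \left(-95\right) \left(-111 - 95\right) + 7200\right) = 60359 \left(2 \left(-95\right) \left(-206\right) + 7200\right) = 60359 \left(39140 + 7200\right) = 60359 \cdot 46340 = 2797036060$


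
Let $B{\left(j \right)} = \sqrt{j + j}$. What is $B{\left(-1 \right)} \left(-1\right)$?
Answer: $- i \sqrt{2} \approx - 1.4142 i$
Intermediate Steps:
$B{\left(j \right)} = \sqrt{2} \sqrt{j}$ ($B{\left(j \right)} = \sqrt{2 j} = \sqrt{2} \sqrt{j}$)
$B{\left(-1 \right)} \left(-1\right) = \sqrt{2} \sqrt{-1} \left(-1\right) = \sqrt{2} i \left(-1\right) = i \sqrt{2} \left(-1\right) = - i \sqrt{2}$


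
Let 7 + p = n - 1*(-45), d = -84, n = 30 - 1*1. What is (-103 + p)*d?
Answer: 3024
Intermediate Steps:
n = 29 (n = 30 - 1 = 29)
p = 67 (p = -7 + (29 - 1*(-45)) = -7 + (29 + 45) = -7 + 74 = 67)
(-103 + p)*d = (-103 + 67)*(-84) = -36*(-84) = 3024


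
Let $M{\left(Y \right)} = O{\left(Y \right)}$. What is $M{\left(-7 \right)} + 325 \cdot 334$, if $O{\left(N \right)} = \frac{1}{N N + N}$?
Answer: $\frac{4559101}{42} \approx 1.0855 \cdot 10^{5}$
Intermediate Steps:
$O{\left(N \right)} = \frac{1}{N + N^{2}}$ ($O{\left(N \right)} = \frac{1}{N^{2} + N} = \frac{1}{N + N^{2}}$)
$M{\left(Y \right)} = \frac{1}{Y \left(1 + Y\right)}$
$M{\left(-7 \right)} + 325 \cdot 334 = \frac{1}{\left(-7\right) \left(1 - 7\right)} + 325 \cdot 334 = - \frac{1}{7 \left(-6\right)} + 108550 = \left(- \frac{1}{7}\right) \left(- \frac{1}{6}\right) + 108550 = \frac{1}{42} + 108550 = \frac{4559101}{42}$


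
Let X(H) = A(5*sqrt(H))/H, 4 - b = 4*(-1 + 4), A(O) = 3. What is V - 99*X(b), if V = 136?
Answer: 1385/8 ≈ 173.13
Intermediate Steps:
b = -8 (b = 4 - 4*(-1 + 4) = 4 - 4*3 = 4 - 1*12 = 4 - 12 = -8)
X(H) = 3/H
V - 99*X(b) = 136 - 297/(-8) = 136 - 297*(-1)/8 = 136 - 99*(-3/8) = 136 + 297/8 = 1385/8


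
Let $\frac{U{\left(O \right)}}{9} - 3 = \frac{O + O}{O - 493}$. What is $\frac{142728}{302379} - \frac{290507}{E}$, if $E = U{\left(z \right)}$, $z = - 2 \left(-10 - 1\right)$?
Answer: $- \frac{4596932917375}{413956851} \approx -11105.0$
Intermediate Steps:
$z = 22$ ($z = \left(-2\right) \left(-11\right) = 22$)
$U{\left(O \right)} = 27 + \frac{18 O}{-493 + O}$ ($U{\left(O \right)} = 27 + 9 \frac{O + O}{O - 493} = 27 + 9 \frac{2 O}{-493 + O} = 27 + \frac{18 O}{-493 + O}$)
$E = \frac{4107}{157}$ ($E = \frac{9 \left(-1479 + 5 \cdot 22\right)}{-493 + 22} = \frac{9 \left(-1479 + 110\right)}{-471} = 9 \left(- \frac{1}{471}\right) \left(-1369\right) = \frac{4107}{157} \approx 26.159$)
$\frac{142728}{302379} - \frac{290507}{E} = \frac{142728}{302379} - \frac{290507}{\frac{4107}{157}} = 142728 \cdot \frac{1}{302379} - \frac{45609599}{4107} = \frac{47576}{100793} - \frac{45609599}{4107} = - \frac{4596932917375}{413956851}$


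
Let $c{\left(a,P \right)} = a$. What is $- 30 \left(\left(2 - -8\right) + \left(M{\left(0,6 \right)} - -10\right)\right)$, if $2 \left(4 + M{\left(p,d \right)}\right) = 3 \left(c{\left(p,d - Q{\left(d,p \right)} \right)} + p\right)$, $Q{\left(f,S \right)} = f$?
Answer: $-480$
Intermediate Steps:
$M{\left(p,d \right)} = -4 + 3 p$ ($M{\left(p,d \right)} = -4 + \frac{3 \left(p + p\right)}{2} = -4 + \frac{3 \cdot 2 p}{2} = -4 + \frac{6 p}{2} = -4 + 3 p$)
$- 30 \left(\left(2 - -8\right) + \left(M{\left(0,6 \right)} - -10\right)\right) = - 30 \left(\left(2 - -8\right) + \left(\left(-4 + 3 \cdot 0\right) - -10\right)\right) = - 30 \left(\left(2 + 8\right) + \left(\left(-4 + 0\right) + 10\right)\right) = - 30 \left(10 + \left(-4 + 10\right)\right) = - 30 \left(10 + 6\right) = \left(-30\right) 16 = -480$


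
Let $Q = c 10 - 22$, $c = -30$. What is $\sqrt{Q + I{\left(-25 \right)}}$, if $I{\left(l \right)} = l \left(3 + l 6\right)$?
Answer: $\sqrt{3353} \approx 57.905$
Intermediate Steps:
$I{\left(l \right)} = l \left(3 + 6 l\right)$
$Q = -322$ ($Q = \left(-30\right) 10 - 22 = -300 - 22 = -322$)
$\sqrt{Q + I{\left(-25 \right)}} = \sqrt{-322 + 3 \left(-25\right) \left(1 + 2 \left(-25\right)\right)} = \sqrt{-322 + 3 \left(-25\right) \left(1 - 50\right)} = \sqrt{-322 + 3 \left(-25\right) \left(-49\right)} = \sqrt{-322 + 3675} = \sqrt{3353}$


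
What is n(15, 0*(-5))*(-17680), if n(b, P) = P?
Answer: 0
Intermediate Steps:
n(15, 0*(-5))*(-17680) = (0*(-5))*(-17680) = 0*(-17680) = 0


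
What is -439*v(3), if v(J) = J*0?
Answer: 0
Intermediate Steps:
v(J) = 0
-439*v(3) = -439*0 = 0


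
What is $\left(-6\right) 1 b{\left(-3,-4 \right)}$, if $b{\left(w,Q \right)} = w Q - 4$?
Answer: $-48$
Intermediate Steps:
$b{\left(w,Q \right)} = -4 + Q w$ ($b{\left(w,Q \right)} = Q w - 4 = -4 + Q w$)
$\left(-6\right) 1 b{\left(-3,-4 \right)} = \left(-6\right) 1 \left(-4 - -12\right) = - 6 \left(-4 + 12\right) = \left(-6\right) 8 = -48$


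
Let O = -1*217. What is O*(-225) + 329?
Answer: 49154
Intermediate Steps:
O = -217
O*(-225) + 329 = -217*(-225) + 329 = 48825 + 329 = 49154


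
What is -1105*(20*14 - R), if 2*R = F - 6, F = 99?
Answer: -516035/2 ≈ -2.5802e+5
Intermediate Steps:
R = 93/2 (R = (99 - 6)/2 = (1/2)*93 = 93/2 ≈ 46.500)
-1105*(20*14 - R) = -1105*(20*14 - 1*93/2) = -1105*(280 - 93/2) = -1105*467/2 = -516035/2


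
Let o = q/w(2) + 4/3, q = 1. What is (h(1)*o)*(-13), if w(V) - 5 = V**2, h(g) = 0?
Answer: 0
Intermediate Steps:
w(V) = 5 + V**2
o = 13/9 (o = 1/(5 + 2**2) + 4/3 = 1/(5 + 4) + 4*(1/3) = 1/9 + 4/3 = 13/9 ≈ 1.4444)
(h(1)*o)*(-13) = (0*(13/9))*(-13) = 0*(-13) = 0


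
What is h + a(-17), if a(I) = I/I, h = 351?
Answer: 352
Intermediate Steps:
a(I) = 1
h + a(-17) = 351 + 1 = 352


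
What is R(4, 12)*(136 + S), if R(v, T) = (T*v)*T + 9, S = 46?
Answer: 106470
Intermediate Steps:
R(v, T) = 9 + v*T**2 (R(v, T) = v*T**2 + 9 = 9 + v*T**2)
R(4, 12)*(136 + S) = (9 + 4*12**2)*(136 + 46) = (9 + 4*144)*182 = (9 + 576)*182 = 585*182 = 106470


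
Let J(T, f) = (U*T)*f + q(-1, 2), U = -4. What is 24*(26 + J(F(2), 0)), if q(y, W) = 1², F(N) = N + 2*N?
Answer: 648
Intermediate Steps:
F(N) = 3*N
q(y, W) = 1
J(T, f) = 1 - 4*T*f (J(T, f) = (-4*T)*f + 1 = -4*T*f + 1 = 1 - 4*T*f)
24*(26 + J(F(2), 0)) = 24*(26 + (1 - 4*3*2*0)) = 24*(26 + (1 - 4*6*0)) = 24*(26 + (1 + 0)) = 24*(26 + 1) = 24*27 = 648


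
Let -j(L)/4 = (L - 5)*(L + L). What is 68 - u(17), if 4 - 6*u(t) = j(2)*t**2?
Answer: 7138/3 ≈ 2379.3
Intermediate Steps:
j(L) = -8*L*(-5 + L) (j(L) = -4*(L - 5)*(L + L) = -4*(-5 + L)*2*L = -8*L*(-5 + L))
u(t) = 2/3 - 8*t**2 (u(t) = 2/3 - 8*2*(5 - 1*2)*t**2/6 = 2/3 - 8*2*(5 - 2)*t**2/6 = 2/3 - 8*2*3*t**2/6 = 2/3 - 8*t**2)
68 - u(17) = 68 - (2/3 - 8*17**2) = 68 - (2/3 - 8*289) = 68 - (2/3 - 2312) = 68 - 1*(-6934/3) = 68 + 6934/3 = 7138/3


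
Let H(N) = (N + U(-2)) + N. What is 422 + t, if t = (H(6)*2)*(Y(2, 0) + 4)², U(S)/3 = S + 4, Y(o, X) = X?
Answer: 998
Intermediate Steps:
U(S) = 12 + 3*S (U(S) = 3*(S + 4) = 3*(4 + S) = 12 + 3*S)
H(N) = 6 + 2*N (H(N) = (N + (12 + 3*(-2))) + N = (N + (12 - 6)) + N = (N + 6) + N = (6 + N) + N = 6 + 2*N)
t = 576 (t = ((6 + 2*6)*2)*(0 + 4)² = ((6 + 12)*2)*4² = (18*2)*16 = 36*16 = 576)
422 + t = 422 + 576 = 998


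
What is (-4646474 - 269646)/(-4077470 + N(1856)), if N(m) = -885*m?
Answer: 491612/572003 ≈ 0.85946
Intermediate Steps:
(-4646474 - 269646)/(-4077470 + N(1856)) = (-4646474 - 269646)/(-4077470 - 885*1856) = -4916120/(-4077470 - 1642560) = -4916120/(-5720030) = -4916120*(-1/5720030) = 491612/572003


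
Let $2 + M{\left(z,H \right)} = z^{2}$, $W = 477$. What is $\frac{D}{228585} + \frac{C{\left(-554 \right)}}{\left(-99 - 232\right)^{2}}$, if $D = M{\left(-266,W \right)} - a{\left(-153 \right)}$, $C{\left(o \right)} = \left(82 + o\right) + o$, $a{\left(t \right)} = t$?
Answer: $\frac{7534113617}{25044001185} \approx 0.30084$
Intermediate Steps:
$M{\left(z,H \right)} = -2 + z^{2}$
$C{\left(o \right)} = 82 + 2 o$
$D = 70907$ ($D = \left(-2 + \left(-266\right)^{2}\right) - -153 = \left(-2 + 70756\right) + 153 = 70754 + 153 = 70907$)
$\frac{D}{228585} + \frac{C{\left(-554 \right)}}{\left(-99 - 232\right)^{2}} = \frac{70907}{228585} + \frac{82 + 2 \left(-554\right)}{\left(-99 - 232\right)^{2}} = 70907 \cdot \frac{1}{228585} + \frac{82 - 1108}{\left(-331\right)^{2}} = \frac{70907}{228585} - \frac{1026}{109561} = \frac{7534113617}{25044001185}$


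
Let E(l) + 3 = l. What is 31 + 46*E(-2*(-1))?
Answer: -15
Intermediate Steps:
E(l) = -3 + l
31 + 46*E(-2*(-1)) = 31 + 46*(-3 - 2*(-1)) = 31 + 46*(-3 + 2) = 31 + 46*(-1) = 31 - 46 = -15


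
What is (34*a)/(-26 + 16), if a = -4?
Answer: 68/5 ≈ 13.600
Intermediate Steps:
(34*a)/(-26 + 16) = (34*(-4))/(-26 + 16) = -136/(-10) = -136*(-1/10) = 68/5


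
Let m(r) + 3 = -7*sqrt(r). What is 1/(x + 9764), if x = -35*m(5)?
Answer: 9869/97097036 - 245*sqrt(5)/97097036 ≈ 9.5998e-5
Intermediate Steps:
m(r) = -3 - 7*sqrt(r)
x = 105 + 245*sqrt(5) (x = -35*(-3 - 7*sqrt(5)) = 105 + 245*sqrt(5) ≈ 652.84)
1/(x + 9764) = 1/((105 + 245*sqrt(5)) + 9764) = 1/(9869 + 245*sqrt(5))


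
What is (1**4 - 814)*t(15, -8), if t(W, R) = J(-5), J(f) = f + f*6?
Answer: 28455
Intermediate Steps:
J(f) = 7*f (J(f) = f + 6*f = 7*f)
t(W, R) = -35 (t(W, R) = 7*(-5) = -35)
(1**4 - 814)*t(15, -8) = (1**4 - 814)*(-35) = (1 - 814)*(-35) = -813*(-35) = 28455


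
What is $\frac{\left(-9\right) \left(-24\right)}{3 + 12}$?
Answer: $\frac{72}{5} \approx 14.4$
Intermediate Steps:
$\frac{\left(-9\right) \left(-24\right)}{3 + 12} = \frac{216}{15} = 216 \cdot \frac{1}{15} = \frac{72}{5}$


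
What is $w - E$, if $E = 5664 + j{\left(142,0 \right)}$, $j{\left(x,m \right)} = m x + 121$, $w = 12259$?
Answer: $6474$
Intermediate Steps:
$j{\left(x,m \right)} = 121 + m x$
$E = 5785$ ($E = 5664 + \left(121 + 0 \cdot 142\right) = 5664 + \left(121 + 0\right) = 5664 + 121 = 5785$)
$w - E = 12259 - 5785 = 6474$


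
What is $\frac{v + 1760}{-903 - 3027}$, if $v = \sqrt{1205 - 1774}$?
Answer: $- \frac{176}{393} - \frac{i \sqrt{569}}{3930} \approx -0.44784 - 0.0060697 i$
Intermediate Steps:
$v = i \sqrt{569}$ ($v = \sqrt{-569} = i \sqrt{569} \approx 23.854 i$)
$\frac{v + 1760}{-903 - 3027} = \frac{i \sqrt{569} + 1760}{-903 - 3027} = \frac{1760 + i \sqrt{569}}{-3930} = \left(1760 + i \sqrt{569}\right) \left(- \frac{1}{3930}\right) = - \frac{176}{393} - \frac{i \sqrt{569}}{3930}$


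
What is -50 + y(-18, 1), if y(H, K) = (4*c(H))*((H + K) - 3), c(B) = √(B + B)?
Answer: -50 - 480*I ≈ -50.0 - 480.0*I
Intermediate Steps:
c(B) = √2*√B (c(B) = √(2*B) = √2*√B)
y(H, K) = 4*√2*√H*(-3 + H + K) (y(H, K) = (4*(√2*√H))*((H + K) - 3) = (4*√2*√H)*(-3 + H + K) = 4*√2*√H*(-3 + H + K))
-50 + y(-18, 1) = -50 + 4*√2*√(-18)*(-3 - 18 + 1) = -50 + 4*√2*(3*I*√2)*(-20) = -50 - 480*I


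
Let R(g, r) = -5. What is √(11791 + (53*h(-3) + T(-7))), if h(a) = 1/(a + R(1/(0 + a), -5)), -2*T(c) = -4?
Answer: √188582/4 ≈ 108.57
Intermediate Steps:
T(c) = 2 (T(c) = -½*(-4) = 2)
h(a) = 1/(-5 + a) (h(a) = 1/(a - 5) = 1/(-5 + a))
√(11791 + (53*h(-3) + T(-7))) = √(11791 + (53/(-5 - 3) + 2)) = √(11791 + (53/(-8) + 2)) = √(11791 + (53*(-⅛) + 2)) = √(11791 + (-53/8 + 2)) = √(11791 - 37/8) = √(94291/8) = √188582/4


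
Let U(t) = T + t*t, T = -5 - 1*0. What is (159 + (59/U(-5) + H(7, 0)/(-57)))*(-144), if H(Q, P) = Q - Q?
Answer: -116604/5 ≈ -23321.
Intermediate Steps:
T = -5 (T = -5 + 0 = -5)
U(t) = -5 + t² (U(t) = -5 + t*t = -5 + t²)
H(Q, P) = 0
(159 + (59/U(-5) + H(7, 0)/(-57)))*(-144) = (159 + (59/(-5 + (-5)²) + 0/(-57)))*(-144) = (159 + (59/(-5 + 25) + 0*(-1/57)))*(-144) = (159 + (59/20 + 0))*(-144) = (159 + 59/20)*(-144) = (3239/20)*(-144) = -116604/5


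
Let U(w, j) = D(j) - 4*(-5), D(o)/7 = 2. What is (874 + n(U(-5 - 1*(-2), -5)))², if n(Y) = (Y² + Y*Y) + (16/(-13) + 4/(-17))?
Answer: 495309103524/48841 ≈ 1.0141e+7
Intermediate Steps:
D(o) = 14 (D(o) = 7*2 = 14)
U(w, j) = 34 (U(w, j) = 14 - 4*(-5) = 14 + 20 = 34)
n(Y) = -324/221 + 2*Y² (n(Y) = (Y² + Y²) + (16*(-1/13) + 4*(-1/17)) = 2*Y² + (-16/13 - 4/17) = 2*Y² - 324/221 = -324/221 + 2*Y²)
(874 + n(U(-5 - 1*(-2), -5)))² = (874 + (-324/221 + 2*34²))² = (874 + (-324/221 + 2*1156))² = (874 + (-324/221 + 2312))² = (874 + 510628/221)² = (703782/221)² = 495309103524/48841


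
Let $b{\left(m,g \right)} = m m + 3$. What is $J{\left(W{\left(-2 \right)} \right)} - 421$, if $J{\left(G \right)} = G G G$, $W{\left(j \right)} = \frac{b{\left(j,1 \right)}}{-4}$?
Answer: $- \frac{27287}{64} \approx -426.36$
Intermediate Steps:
$b{\left(m,g \right)} = 3 + m^{2}$ ($b{\left(m,g \right)} = m^{2} + 3 = 3 + m^{2}$)
$W{\left(j \right)} = - \frac{3}{4} - \frac{j^{2}}{4}$ ($W{\left(j \right)} = \frac{3 + j^{2}}{-4} = \left(3 + j^{2}\right) \left(- \frac{1}{4}\right) = - \frac{3}{4} - \frac{j^{2}}{4}$)
$J{\left(G \right)} = G^{3}$ ($J{\left(G \right)} = G^{2} G = G^{3}$)
$J{\left(W{\left(-2 \right)} \right)} - 421 = \left(- \frac{3}{4} - \frac{\left(-2\right)^{2}}{4}\right)^{3} - 421 = \left(- \frac{3}{4} - 1\right)^{3} - 421 = \left(- \frac{7}{4}\right)^{3} - 421 = - \frac{343}{64} - 421 = - \frac{27287}{64}$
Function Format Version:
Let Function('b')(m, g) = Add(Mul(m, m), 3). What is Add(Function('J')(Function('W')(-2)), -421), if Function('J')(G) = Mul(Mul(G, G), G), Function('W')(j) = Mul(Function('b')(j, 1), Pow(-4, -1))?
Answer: Rational(-27287, 64) ≈ -426.36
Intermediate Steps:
Function('b')(m, g) = Add(3, Pow(m, 2)) (Function('b')(m, g) = Add(Pow(m, 2), 3) = Add(3, Pow(m, 2)))
Function('W')(j) = Add(Rational(-3, 4), Mul(Rational(-1, 4), Pow(j, 2))) (Function('W')(j) = Mul(Add(3, Pow(j, 2)), Pow(-4, -1)) = Mul(Add(3, Pow(j, 2)), Rational(-1, 4)) = Add(Rational(-3, 4), Mul(Rational(-1, 4), Pow(j, 2))))
Function('J')(G) = Pow(G, 3) (Function('J')(G) = Mul(Pow(G, 2), G) = Pow(G, 3))
Add(Function('J')(Function('W')(-2)), -421) = Add(Pow(Add(Rational(-3, 4), Mul(Rational(-1, 4), Pow(-2, 2))), 3), -421) = Add(Pow(Add(Rational(-3, 4), Mul(Rational(-1, 4), 4)), 3), -421) = Add(Pow(Add(Rational(-3, 4), -1), 3), -421) = Add(Pow(Rational(-7, 4), 3), -421) = Add(Rational(-343, 64), -421) = Rational(-27287, 64)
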